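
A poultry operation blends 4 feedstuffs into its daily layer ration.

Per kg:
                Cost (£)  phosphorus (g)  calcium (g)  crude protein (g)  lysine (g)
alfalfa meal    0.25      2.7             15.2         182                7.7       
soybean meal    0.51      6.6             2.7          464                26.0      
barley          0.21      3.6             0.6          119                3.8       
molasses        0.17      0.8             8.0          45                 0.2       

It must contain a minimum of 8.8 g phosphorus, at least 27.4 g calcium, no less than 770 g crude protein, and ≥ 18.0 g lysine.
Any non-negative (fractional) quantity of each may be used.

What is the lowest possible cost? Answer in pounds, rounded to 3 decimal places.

Let x1 = kg of alfalfa meal, x2 = kg of soybean meal, x3 = kg of barley, x4 = kg of molasses.
Minimize 0.25x1 + 0.51x2 + 0.21x3 + 0.17x4 with:
  2.7x1 + 6.6x2 + 3.6x3 + 0.8x4 ≥ 8.8   (phosphorus)
  15.2x1 + 2.7x2 + 0.6x3 + 8x4 ≥ 27.4   (calcium)
  182x1 + 464x2 + 119x3 + 45x4 ≥ 770   (crude protein)
  7.7x1 + 26x2 + 3.8x3 + 0.2x4 ≥ 18   (lysine)
  x1, x2, x3, x4 ≥ 0.
The minimum-cost mix takes nothing from barley, molasses — only alfalfa meal, soybean meal. Binding constraints: calcium and crude protein.
Optimal quantities: alfalfa meal = 1.621 kg, soybean meal = 1.024 kg.
Total cost: 0.25·1.621 + 0.51·1.024 = 0.92749.

£0.927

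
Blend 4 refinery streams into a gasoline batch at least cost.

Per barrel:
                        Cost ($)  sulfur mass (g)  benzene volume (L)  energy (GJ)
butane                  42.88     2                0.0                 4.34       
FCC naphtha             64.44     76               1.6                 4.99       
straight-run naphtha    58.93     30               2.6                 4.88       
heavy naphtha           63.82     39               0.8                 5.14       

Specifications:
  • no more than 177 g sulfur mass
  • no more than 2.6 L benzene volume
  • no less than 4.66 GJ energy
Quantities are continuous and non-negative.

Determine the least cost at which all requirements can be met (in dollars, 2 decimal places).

Set it up as a linear program. Let x1 = barrels of butane, x2 = barrels of FCC naphtha, x3 = barrels of straight-run naphtha, x4 = barrels of heavy naphtha.
min 42.88x1 + 64.44x2 + 58.93x3 + 63.82x4 subject to:
  2x1 + 76x2 + 30x3 + 39x4 ≤ 177   (sulfur mass)
  1.6x2 + 2.6x3 + 0.8x4 ≤ 2.6   (benzene volume)
  4.34x1 + 4.99x2 + 4.88x3 + 5.14x4 ≥ 4.66   (energy)
  x1, x2, x3, x4 ≥ 0.
The cheapest feasible vertex uses only butane; FCC naphtha, straight-run naphtha, heavy naphtha are not used. There the energy constraint is tight.
That vertex is x1 = 1.0737.
Cost = 42.88·1.0737 = 46.0403.

$46.04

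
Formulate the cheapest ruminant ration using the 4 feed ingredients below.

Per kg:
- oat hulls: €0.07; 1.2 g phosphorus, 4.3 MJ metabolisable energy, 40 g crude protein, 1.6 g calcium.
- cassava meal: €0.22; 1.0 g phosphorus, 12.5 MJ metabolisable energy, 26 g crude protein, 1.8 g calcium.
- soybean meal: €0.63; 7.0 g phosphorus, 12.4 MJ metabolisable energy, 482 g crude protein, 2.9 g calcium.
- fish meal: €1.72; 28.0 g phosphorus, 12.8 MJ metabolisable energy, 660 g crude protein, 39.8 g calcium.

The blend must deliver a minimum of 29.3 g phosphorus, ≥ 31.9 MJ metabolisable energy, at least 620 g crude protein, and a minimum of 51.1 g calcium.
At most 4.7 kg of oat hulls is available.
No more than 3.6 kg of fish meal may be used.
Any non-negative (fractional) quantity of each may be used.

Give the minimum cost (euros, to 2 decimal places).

Let x1 = kg of oat hulls, x2 = kg of cassava meal, x3 = kg of soybean meal, x4 = kg of fish meal.
min 0.07x1 + 0.22x2 + 0.63x3 + 1.72x4 subject to:
  1.2x1 + 1x2 + 7x3 + 28x4 ≥ 29.3   (phosphorus)
  4.3x1 + 12.5x2 + 12.4x3 + 12.8x4 ≥ 31.9   (metabolisable energy)
  40x1 + 26x2 + 482x3 + 660x4 ≥ 620   (crude protein)
  1.6x1 + 1.8x2 + 2.9x3 + 39.8x4 ≥ 51.1   (calcium)
  x1 ≤ 4.7
  x4 ≤ 3.6
  x1, x2, x3, x4 ≥ 0.
The cheapest feasible vertex uses only oat hulls, fish meal; cassava meal, soybean meal are not used. Binding constraints: metabolisable energy and calcium.
That vertex is x1 = 4.086, x4 = 1.12.
Total cost: 0.07·4.086 + 1.72·1.12 = 2.2124.

€2.21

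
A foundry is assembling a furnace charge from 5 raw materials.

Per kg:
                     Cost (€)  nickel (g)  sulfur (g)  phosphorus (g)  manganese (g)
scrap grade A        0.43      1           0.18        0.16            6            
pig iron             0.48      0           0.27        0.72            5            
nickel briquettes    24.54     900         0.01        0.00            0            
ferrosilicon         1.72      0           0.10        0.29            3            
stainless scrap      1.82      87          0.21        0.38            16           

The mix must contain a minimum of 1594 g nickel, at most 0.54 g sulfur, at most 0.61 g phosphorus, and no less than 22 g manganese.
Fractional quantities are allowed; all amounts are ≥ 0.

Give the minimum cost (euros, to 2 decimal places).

This is a linear program. Let x1 = kg of scrap grade A, x2 = kg of pig iron, x3 = kg of nickel briquettes, x4 = kg of ferrosilicon, x5 = kg of stainless scrap.
Minimise 0.43x1 + 0.48x2 + 24.54x3 + 1.72x4 + 1.82x5 with:
  1x1 + 900x3 + 87x5 ≥ 1594   (nickel)
  0.18x1 + 0.27x2 + 0.01x3 + 0.1x4 + 0.21x5 ≤ 0.54   (sulfur)
  0.16x1 + 0.72x2 + 0.29x4 + 0.38x5 ≤ 0.61   (phosphorus)
  6x1 + 5x2 + 3x4 + 16x5 ≥ 22   (manganese)
  x1, x2, x3, x4, x5 ≥ 0.
The cheapest feasible vertex uses only nickel briquettes, stainless scrap; scrap grade A, pig iron, ferrosilicon are not used. There the nickel and phosphorus constraints are tight.
So nickel briquettes = 1.616 kg, stainless scrap = 1.605 kg.
Total cost: 24.54·1.616 + 1.82·1.605 = 42.5777.

€42.58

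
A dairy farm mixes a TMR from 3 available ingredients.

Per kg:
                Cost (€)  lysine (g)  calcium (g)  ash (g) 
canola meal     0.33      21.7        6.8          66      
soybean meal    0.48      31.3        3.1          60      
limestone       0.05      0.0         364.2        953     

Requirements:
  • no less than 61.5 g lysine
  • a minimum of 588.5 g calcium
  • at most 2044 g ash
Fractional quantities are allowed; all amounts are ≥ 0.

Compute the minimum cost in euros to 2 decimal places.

This is a linear program. Let x1 = kg of canola meal, x2 = kg of soybean meal, x3 = kg of limestone.
Minimise 0.33x1 + 0.48x2 + 0.05x3 with:
  21.7x1 + 31.3x2 ≥ 61.5   (lysine)
  6.8x1 + 3.1x2 + 364.2x3 ≥ 588.5   (calcium)
  66x1 + 60x2 + 953x3 ≤ 2044   (ash)
  x1, x2, x3 ≥ 0.
The optimal basis is {canola meal, limestone}; soybean meal drops out. The lysine and calcium requirements are met with equality.
So canola meal = 2.834 kg, limestone = 1.563 kg.
Total cost: 0.33·2.834 + 0.05·1.563 = 1.0134.

€1.01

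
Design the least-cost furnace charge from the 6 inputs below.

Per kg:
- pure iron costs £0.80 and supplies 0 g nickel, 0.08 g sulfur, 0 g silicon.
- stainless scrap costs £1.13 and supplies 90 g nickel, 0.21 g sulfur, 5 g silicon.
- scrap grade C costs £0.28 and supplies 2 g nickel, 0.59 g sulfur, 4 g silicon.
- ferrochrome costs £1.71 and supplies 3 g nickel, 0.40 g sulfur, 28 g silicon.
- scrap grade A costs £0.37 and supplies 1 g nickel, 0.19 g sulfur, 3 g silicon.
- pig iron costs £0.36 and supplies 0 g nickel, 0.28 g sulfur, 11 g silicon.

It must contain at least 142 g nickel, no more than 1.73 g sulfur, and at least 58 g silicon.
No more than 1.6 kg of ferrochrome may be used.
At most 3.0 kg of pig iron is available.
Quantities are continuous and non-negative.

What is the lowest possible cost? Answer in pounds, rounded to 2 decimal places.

Let x1 = kg of pure iron, x2 = kg of stainless scrap, x3 = kg of scrap grade C, x4 = kg of ferrochrome, x5 = kg of scrap grade A, x6 = kg of pig iron.
min 0.8x1 + 1.13x2 + 0.28x3 + 1.71x4 + 0.37x5 + 0.36x6 with:
  90x2 + 2x3 + 3x4 + 1x5 ≥ 142   (nickel)
  0.08x1 + 0.21x2 + 0.59x3 + 0.4x4 + 0.19x5 + 0.28x6 ≤ 1.73   (sulfur)
  5x2 + 4x3 + 28x4 + 3x5 + 11x6 ≥ 58   (silicon)
  x4 ≤ 1.6
  x6 ≤ 3
  x1, x2, x3, x4, x5, x6 ≥ 0.
The cheapest feasible vertex uses only stainless scrap, ferrochrome, pig iron; pure iron, scrap grade C, scrap grade A are not used. Binding constraints: nickel, silicon, the pig iron cap.
That vertex is x2 = 1.557, x4 = 0.6148, x6 = 3.
Cost = 1.13·1.557 + 1.71·0.6148 + 0.36·3 = 3.8907.

£3.89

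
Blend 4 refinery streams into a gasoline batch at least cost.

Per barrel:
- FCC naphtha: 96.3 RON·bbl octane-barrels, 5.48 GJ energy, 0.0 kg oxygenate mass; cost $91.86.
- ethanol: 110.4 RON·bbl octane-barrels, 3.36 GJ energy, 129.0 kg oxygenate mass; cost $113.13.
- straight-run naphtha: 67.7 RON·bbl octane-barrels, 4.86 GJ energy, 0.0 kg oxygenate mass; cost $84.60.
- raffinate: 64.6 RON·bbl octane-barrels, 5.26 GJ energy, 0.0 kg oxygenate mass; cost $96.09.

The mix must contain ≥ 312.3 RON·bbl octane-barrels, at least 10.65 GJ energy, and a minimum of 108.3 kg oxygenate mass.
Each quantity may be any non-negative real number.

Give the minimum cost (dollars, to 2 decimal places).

Set it up as a linear program. Let x1 = barrels of FCC naphtha, x2 = barrels of ethanol, x3 = barrels of straight-run naphtha, x4 = barrels of raffinate.
Minimise 91.86x1 + 113.13x2 + 84.6x3 + 96.09x4 s.t.:
  96.3x1 + 110.4x2 + 67.7x3 + 64.6x4 ≥ 312.3   (octane-barrels)
  5.48x1 + 3.36x2 + 4.86x3 + 5.26x4 ≥ 10.65   (energy)
  129x2 ≥ 108.3   (oxygenate mass)
  x1, x2, x3, x4 ≥ 0.
The cheapest feasible vertex uses only FCC naphtha, ethanol; straight-run naphtha, raffinate are not used. Binding constraints: octane-barrels and oxygenate mass.
That vertex is x1 = 2.28053, x2 = 0.839535.
Hence cost = 91.86·2.28053 + 113.13·0.839535 = $304.4661.

$304.47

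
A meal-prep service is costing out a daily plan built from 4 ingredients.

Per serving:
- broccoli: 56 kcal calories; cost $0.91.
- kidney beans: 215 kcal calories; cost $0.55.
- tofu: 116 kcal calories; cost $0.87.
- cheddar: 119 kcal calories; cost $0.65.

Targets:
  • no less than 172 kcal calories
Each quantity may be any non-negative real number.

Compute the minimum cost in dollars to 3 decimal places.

Let x1 = servings of broccoli, x2 = servings of kidney beans, x3 = servings of tofu, x4 = servings of cheddar.
Minimize 0.91x1 + 0.55x2 + 0.87x3 + 0.65x4 with:
  56x1 + 215x2 + 116x3 + 119x4 ≥ 172   (calories)
  x1, x2, x3, x4 ≥ 0.
The cheapest feasible vertex uses only kidney beans; broccoli, tofu, cheddar are not used. The calories requirement is met with equality.
Solving gives x2 = 0.8.
Objective = 0.55·0.8 = 0.44000.

$0.440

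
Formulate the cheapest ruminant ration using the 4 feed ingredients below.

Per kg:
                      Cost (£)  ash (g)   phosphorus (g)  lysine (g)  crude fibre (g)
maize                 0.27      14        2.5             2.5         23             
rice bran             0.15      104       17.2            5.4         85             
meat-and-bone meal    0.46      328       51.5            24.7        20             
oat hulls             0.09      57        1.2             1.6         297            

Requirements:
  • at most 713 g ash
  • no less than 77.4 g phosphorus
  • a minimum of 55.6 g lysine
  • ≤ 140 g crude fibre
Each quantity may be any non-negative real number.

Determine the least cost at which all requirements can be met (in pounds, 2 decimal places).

This is a linear program. Let x1 = kg of maize, x2 = kg of rice bran, x3 = kg of meat-and-bone meal, x4 = kg of oat hulls.
min 0.27x1 + 0.15x2 + 0.46x3 + 0.09x4 with:
  14x1 + 104x2 + 328x3 + 57x4 ≤ 713   (ash)
  2.5x1 + 17.2x2 + 51.5x3 + 1.2x4 ≥ 77.4   (phosphorus)
  2.5x1 + 5.4x2 + 24.7x3 + 1.6x4 ≥ 55.6   (lysine)
  23x1 + 85x2 + 20x3 + 297x4 ≤ 140   (crude fibre)
  x1, x2, x3, x4 ≥ 0.
The minimum-cost mix takes nothing from rice bran, oat hulls — only maize, meat-and-bone meal. Binding constraints: ash and lysine.
Solving gives x1 = 1.319, x3 = 2.117.
Hence cost = 0.27·1.319 + 0.46·2.117 = £1.3300.

£1.33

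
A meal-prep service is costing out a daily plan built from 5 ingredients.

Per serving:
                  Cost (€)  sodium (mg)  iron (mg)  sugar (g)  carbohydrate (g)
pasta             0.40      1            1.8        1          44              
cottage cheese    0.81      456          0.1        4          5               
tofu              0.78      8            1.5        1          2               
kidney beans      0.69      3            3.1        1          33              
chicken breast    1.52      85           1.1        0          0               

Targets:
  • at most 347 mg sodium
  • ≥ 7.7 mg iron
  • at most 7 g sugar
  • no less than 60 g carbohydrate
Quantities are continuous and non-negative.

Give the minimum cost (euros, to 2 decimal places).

€1.71

Set it up as a linear program. Let x1 = servings of pasta, x2 = servings of cottage cheese, x3 = servings of tofu, x4 = servings of kidney beans, x5 = servings of chicken breast.
min 0.4x1 + 0.81x2 + 0.78x3 + 0.69x4 + 1.52x5 with:
  1x1 + 456x2 + 8x3 + 3x4 + 85x5 ≤ 347   (sodium)
  1.8x1 + 0.1x2 + 1.5x3 + 3.1x4 + 1.1x5 ≥ 7.7   (iron)
  1x1 + 4x2 + 1x3 + 1x4 ≤ 7   (sugar)
  44x1 + 5x2 + 2x3 + 33x4 ≥ 60   (carbohydrate)
  x1, x2, x3, x4, x5 ≥ 0.
The minimum-cost mix takes nothing from cottage cheese, tofu, kidney beans, chicken breast — only pasta. The iron requirement is met with equality.
So pasta = 4.278 servings.
Total cost: 0.4·4.278 = 1.7112.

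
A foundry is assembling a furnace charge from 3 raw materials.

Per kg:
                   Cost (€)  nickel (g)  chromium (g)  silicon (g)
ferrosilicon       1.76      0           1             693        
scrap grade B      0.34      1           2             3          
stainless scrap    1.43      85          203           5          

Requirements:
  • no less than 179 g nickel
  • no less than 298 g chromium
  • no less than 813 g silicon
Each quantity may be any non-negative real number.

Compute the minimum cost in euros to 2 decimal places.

Set it up as a linear program. Let x1 = kg of ferrosilicon, x2 = kg of scrap grade B, x3 = kg of stainless scrap.
min 1.76x1 + 0.34x2 + 1.43x3 subject to:
  1x2 + 85x3 ≥ 179   (nickel)
  1x1 + 2x2 + 203x3 ≥ 298   (chromium)
  693x1 + 3x2 + 5x3 ≥ 813   (silicon)
  x1, x2, x3 ≥ 0.
At the optimum only ferrosilicon, stainless scrap are positive (scrap grade B = 0). Binding constraints: nickel and silicon.
Optimal quantities: ferrosilicon = 1.158 kg, stainless scrap = 2.106 kg.
Total cost: 1.76·1.158 + 1.43·2.106 = 5.0497.

€5.05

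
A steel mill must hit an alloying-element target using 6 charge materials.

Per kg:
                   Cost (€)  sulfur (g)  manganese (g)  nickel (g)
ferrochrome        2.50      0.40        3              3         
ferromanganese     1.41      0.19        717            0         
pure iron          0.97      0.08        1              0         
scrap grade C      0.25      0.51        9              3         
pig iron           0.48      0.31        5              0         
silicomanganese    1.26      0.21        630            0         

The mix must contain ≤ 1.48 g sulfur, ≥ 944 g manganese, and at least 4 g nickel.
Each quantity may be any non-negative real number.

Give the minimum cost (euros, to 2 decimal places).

Treat it as an LP. Let x1 = kg of ferrochrome, x2 = kg of ferromanganese, x3 = kg of pure iron, x4 = kg of scrap grade C, x5 = kg of pig iron, x6 = kg of silicomanganese.
Minimize 2.5x1 + 1.41x2 + 0.97x3 + 0.25x4 + 0.48x5 + 1.26x6 subject to:
  0.4x1 + 0.19x2 + 0.08x3 + 0.51x4 + 0.31x5 + 0.21x6 ≤ 1.48   (sulfur)
  3x1 + 717x2 + 1x3 + 9x4 + 5x5 + 630x6 ≥ 944   (manganese)
  3x1 + 3x4 ≥ 4   (nickel)
  x1, x2, x3, x4, x5, x6 ≥ 0.
At the optimum only ferromanganese, scrap grade C are positive (ferrochrome, pure iron, pig iron, silicomanganese = 0). The manganese and nickel requirements are met with equality.
So ferromanganese = 1.3 kg, scrap grade C = 1.333 kg.
Total cost: 1.41·1.3 + 0.25·1.333 = 2.1663.

€2.17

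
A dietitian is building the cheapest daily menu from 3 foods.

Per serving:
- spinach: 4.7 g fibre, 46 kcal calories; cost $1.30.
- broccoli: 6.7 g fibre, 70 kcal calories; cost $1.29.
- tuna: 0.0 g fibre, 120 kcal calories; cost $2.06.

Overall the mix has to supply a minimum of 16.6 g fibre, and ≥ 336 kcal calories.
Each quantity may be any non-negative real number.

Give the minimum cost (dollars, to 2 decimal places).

Let x1 = servings of spinach, x2 = servings of broccoli, x3 = servings of tuna.
min 1.3x1 + 1.29x2 + 2.06x3 subject to:
  4.7x1 + 6.7x2 ≥ 16.6   (fibre)
  46x1 + 70x2 + 120x3 ≥ 336   (calories)
  x1, x2, x3 ≥ 0.
The optimal basis is {broccoli, tuna}; spinach drops out. There the fibre and calories constraints are tight.
Solving gives x2 = 2.478, x3 = 1.355.
Cost = 1.29·2.478 + 2.06·1.355 = 5.9879.

$5.99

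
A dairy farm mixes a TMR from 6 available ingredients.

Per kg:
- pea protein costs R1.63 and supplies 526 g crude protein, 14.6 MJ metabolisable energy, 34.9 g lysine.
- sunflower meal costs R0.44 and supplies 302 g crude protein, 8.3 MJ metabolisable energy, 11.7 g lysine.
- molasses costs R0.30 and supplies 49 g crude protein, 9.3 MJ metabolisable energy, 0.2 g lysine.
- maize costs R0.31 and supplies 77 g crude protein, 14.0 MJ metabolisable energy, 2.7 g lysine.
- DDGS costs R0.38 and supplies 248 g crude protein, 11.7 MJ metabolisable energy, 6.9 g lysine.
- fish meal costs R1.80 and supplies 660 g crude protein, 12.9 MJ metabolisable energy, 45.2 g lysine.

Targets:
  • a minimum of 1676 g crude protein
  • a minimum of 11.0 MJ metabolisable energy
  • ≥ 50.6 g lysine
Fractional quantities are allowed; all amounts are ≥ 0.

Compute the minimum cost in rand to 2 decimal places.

Let x1 = kg of pea protein, x2 = kg of sunflower meal, x3 = kg of molasses, x4 = kg of maize, x5 = kg of DDGS, x6 = kg of fish meal.
min 1.63x1 + 0.44x2 + 0.3x3 + 0.31x4 + 0.38x5 + 1.8x6 subject to:
  526x1 + 302x2 + 49x3 + 77x4 + 248x5 + 660x6 ≥ 1676   (crude protein)
  14.6x1 + 8.3x2 + 9.3x3 + 14x4 + 11.7x5 + 12.9x6 ≥ 11   (metabolisable energy)
  34.9x1 + 11.7x2 + 0.2x3 + 2.7x4 + 6.9x5 + 45.2x6 ≥ 50.6   (lysine)
  x1, x2, x3, x4, x5, x6 ≥ 0.
The cheapest feasible vertex uses only sunflower meal; pea protein, molasses, maize, DDGS, fish meal are not used. Binding constraint: crude protein.
Optimal quantities: sunflower meal = 5.55 kg.
Cost = 0.44·5.55 = 2.4420.

R2.44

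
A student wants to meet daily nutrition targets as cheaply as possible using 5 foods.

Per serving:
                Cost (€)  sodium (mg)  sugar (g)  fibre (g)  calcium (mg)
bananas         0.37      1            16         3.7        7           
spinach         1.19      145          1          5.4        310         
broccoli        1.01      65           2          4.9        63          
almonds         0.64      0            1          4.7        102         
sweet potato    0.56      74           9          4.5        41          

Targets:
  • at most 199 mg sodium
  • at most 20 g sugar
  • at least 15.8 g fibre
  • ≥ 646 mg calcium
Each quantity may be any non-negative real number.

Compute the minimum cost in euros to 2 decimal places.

€3.02

Let x1 = servings of bananas, x2 = servings of spinach, x3 = servings of broccoli, x4 = servings of almonds, x5 = servings of sweet potato.
min 0.37x1 + 1.19x2 + 1.01x3 + 0.64x4 + 0.56x5 with:
  1x1 + 145x2 + 65x3 + 74x5 ≤ 199   (sodium)
  16x1 + 1x2 + 2x3 + 1x4 + 9x5 ≤ 20   (sugar)
  3.7x1 + 5.4x2 + 4.9x3 + 4.7x4 + 4.5x5 ≥ 15.8   (fibre)
  7x1 + 310x2 + 63x3 + 102x4 + 41x5 ≥ 646   (calcium)
  x1, x2, x3, x4, x5 ≥ 0.
The optimal basis is {spinach, almonds}; bananas, broccoli, sweet potato drop out. There the sodium and calcium constraints are tight.
Solving gives x2 = 1.372, x4 = 2.162.
Cost = 1.19·1.372 + 0.64·2.162 = 3.0164.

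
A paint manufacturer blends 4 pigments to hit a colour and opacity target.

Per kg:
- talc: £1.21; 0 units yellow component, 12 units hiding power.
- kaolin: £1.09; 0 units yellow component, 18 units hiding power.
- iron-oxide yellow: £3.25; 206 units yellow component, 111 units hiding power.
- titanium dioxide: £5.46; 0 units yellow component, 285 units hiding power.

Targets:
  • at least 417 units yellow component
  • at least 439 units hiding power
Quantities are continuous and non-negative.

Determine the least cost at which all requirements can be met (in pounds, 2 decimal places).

£10.68

Let x1 = kg of talc, x2 = kg of kaolin, x3 = kg of iron-oxide yellow, x4 = kg of titanium dioxide.
Minimise 1.21x1 + 1.09x2 + 3.25x3 + 5.46x4 s.t.:
  206x3 ≥ 417   (yellow component)
  12x1 + 18x2 + 111x3 + 285x4 ≥ 439   (hiding power)
  x1, x2, x3, x4 ≥ 0.
The minimum-cost mix takes nothing from talc, kaolin — only iron-oxide yellow, titanium dioxide. There the yellow component and hiding power constraints are tight.
Solving gives x3 = 2.024, x4 = 0.752.
Cost = 3.25·2.024 + 5.46·0.752 = 10.6839.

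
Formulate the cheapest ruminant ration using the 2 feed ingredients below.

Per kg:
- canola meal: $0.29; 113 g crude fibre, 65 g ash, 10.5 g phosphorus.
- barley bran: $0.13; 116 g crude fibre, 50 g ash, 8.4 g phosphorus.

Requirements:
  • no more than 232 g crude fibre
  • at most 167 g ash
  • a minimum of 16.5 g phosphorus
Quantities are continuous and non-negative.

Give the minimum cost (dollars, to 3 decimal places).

This is a linear program. Let x1 = kg of canola meal, x2 = kg of barley bran.
Minimize 0.29x1 + 0.13x2 subject to:
  113x1 + 116x2 ≤ 232   (crude fibre)
  65x1 + 50x2 ≤ 167   (ash)
  10.5x1 + 8.4x2 ≥ 16.5   (phosphorus)
  x1, x2 ≥ 0.
The optimal basis is {barley bran}; canola meal drops out. Binding constraint: phosphorus.
Solving gives x2 = 1.964.
Hence cost = 0.13·1.964 = $0.25532.

$0.255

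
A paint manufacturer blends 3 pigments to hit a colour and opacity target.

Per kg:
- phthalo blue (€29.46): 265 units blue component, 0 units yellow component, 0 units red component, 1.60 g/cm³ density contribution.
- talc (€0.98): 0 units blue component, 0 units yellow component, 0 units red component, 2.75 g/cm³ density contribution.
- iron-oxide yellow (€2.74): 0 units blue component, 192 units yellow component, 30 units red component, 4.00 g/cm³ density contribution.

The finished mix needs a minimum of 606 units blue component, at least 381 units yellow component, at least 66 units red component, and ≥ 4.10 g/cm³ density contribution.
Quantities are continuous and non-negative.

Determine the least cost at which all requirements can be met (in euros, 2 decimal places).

€73.40

Let x1 = kg of phthalo blue, x2 = kg of talc, x3 = kg of iron-oxide yellow.
Minimise 29.46x1 + 0.98x2 + 2.74x3 with:
  265x1 ≥ 606   (blue component)
  192x3 ≥ 381   (yellow component)
  30x3 ≥ 66   (red component)
  1.6x1 + 2.75x2 + 4x3 ≥ 4.1   (density contribution)
  x1, x2, x3 ≥ 0.
The minimum-cost mix takes nothing from talc — only phthalo blue, iron-oxide yellow. The blue component and red component requirements are met with equality.
Optimal quantities: phthalo blue = 2.287 kg, iron-oxide yellow = 2.2 kg.
Cost = 29.46·2.287 + 2.74·2.2 = 73.4030.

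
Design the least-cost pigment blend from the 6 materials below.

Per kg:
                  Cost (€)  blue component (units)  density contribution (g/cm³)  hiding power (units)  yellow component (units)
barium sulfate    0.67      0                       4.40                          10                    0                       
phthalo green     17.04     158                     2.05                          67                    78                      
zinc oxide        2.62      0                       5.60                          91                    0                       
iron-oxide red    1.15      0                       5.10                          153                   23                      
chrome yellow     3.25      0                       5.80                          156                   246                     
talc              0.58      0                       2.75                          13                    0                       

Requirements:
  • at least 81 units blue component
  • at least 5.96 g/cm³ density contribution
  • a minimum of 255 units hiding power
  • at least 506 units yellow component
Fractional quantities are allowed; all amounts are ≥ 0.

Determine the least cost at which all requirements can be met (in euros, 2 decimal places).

This is a linear program. Let x1 = kg of barium sulfate, x2 = kg of phthalo green, x3 = kg of zinc oxide, x4 = kg of iron-oxide red, x5 = kg of chrome yellow, x6 = kg of talc.
Minimise 0.67x1 + 17.04x2 + 2.62x3 + 1.15x4 + 3.25x5 + 0.58x6 with:
  158x2 ≥ 81   (blue component)
  4.4x1 + 2.05x2 + 5.6x3 + 5.1x4 + 5.8x5 + 2.75x6 ≥ 5.96   (density contribution)
  10x1 + 67x2 + 91x3 + 153x4 + 156x5 + 13x6 ≥ 255   (hiding power)
  78x2 + 23x4 + 246x5 ≥ 506   (yellow component)
  x1, x2, x3, x4, x5, x6 ≥ 0.
At the optimum only phthalo green, chrome yellow are positive (barium sulfate, zinc oxide, iron-oxide red, talc = 0). There the blue component and yellow component constraints are tight.
That vertex is x2 = 0.5127, x5 = 1.894.
Objective = 17.04·0.5127 + 3.25·1.894 = 14.8919.

€14.89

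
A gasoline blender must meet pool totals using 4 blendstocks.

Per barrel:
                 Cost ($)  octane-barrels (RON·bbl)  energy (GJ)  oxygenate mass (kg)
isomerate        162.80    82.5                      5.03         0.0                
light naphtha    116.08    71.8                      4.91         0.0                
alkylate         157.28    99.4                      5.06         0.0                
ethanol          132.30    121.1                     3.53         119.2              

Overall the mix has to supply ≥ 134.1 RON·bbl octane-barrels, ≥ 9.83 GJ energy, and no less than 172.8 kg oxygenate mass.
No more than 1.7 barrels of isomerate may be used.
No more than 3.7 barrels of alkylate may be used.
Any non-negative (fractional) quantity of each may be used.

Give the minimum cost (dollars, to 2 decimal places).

This is a linear program. Let x1 = barrels of isomerate, x2 = barrels of light naphtha, x3 = barrels of alkylate, x4 = barrels of ethanol.
Minimise 162.8x1 + 116.08x2 + 157.28x3 + 132.3x4 s.t.:
  82.5x1 + 71.8x2 + 99.4x3 + 121.1x4 ≥ 134.1   (octane-barrels)
  5.03x1 + 4.91x2 + 5.06x3 + 3.53x4 ≥ 9.83   (energy)
  119.2x4 ≥ 172.8   (oxygenate mass)
  x1 ≤ 1.7
  x3 ≤ 3.7
  x1, x2, x3, x4 ≥ 0.
The minimum-cost mix takes nothing from isomerate, alkylate — only light naphtha, ethanol. The energy and oxygenate mass requirements are met with equality.
Optimal quantities: light naphtha = 0.95981 barrels, ethanol = 1.4497 barrels.
Total cost: 116.08·0.95981 + 132.3·1.4497 = 303.2101.

$303.21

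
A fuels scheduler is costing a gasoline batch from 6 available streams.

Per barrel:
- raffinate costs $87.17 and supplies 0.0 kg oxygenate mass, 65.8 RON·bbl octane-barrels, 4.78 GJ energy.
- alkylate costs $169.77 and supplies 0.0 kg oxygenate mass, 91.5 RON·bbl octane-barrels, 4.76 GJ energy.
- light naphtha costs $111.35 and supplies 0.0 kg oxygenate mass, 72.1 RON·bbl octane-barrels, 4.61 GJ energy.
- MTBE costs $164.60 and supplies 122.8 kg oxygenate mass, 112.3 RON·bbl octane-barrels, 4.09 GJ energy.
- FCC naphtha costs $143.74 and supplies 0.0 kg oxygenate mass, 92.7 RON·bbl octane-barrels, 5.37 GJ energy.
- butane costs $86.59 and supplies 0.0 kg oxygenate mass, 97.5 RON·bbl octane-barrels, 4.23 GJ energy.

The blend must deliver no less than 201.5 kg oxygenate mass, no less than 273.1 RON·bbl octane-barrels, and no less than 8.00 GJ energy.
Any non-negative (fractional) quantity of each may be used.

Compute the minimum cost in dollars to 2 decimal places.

Set it up as a linear program. Let x1 = barrels of raffinate, x2 = barrels of alkylate, x3 = barrels of light naphtha, x4 = barrels of MTBE, x5 = barrels of FCC naphtha, x6 = barrels of butane.
min 87.17x1 + 169.77x2 + 111.35x3 + 164.6x4 + 143.74x5 + 86.59x6 subject to:
  122.8x4 ≥ 201.5   (oxygenate mass)
  65.8x1 + 91.5x2 + 72.1x3 + 112.3x4 + 92.7x5 + 97.5x6 ≥ 273.1   (octane-barrels)
  4.78x1 + 4.76x2 + 4.61x3 + 4.09x4 + 5.37x5 + 4.23x6 ≥ 8   (energy)
  x1, x2, x3, x4, x5, x6 ≥ 0.
The cheapest feasible vertex uses only MTBE, butane; raffinate, alkylate, light naphtha, FCC naphtha are not used. Binding constraints: oxygenate mass and octane-barrels.
That vertex is x4 = 1.6409, x6 = 0.91107.
Cost = 164.6·1.6409 + 86.59·0.91107 = 348.9817.

$348.98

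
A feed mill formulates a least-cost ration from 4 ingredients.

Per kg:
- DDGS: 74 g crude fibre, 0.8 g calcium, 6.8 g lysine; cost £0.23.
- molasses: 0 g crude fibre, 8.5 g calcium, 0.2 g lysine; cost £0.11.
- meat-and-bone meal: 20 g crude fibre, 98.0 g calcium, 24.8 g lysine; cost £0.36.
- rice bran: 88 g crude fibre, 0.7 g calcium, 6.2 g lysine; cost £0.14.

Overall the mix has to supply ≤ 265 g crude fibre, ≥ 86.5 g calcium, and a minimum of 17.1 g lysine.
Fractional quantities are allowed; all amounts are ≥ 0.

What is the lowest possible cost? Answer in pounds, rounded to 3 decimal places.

Set it up as a linear program. Let x1 = kg of DDGS, x2 = kg of molasses, x3 = kg of meat-and-bone meal, x4 = kg of rice bran.
min 0.23x1 + 0.11x2 + 0.36x3 + 0.14x4 with:
  74x1 + 20x3 + 88x4 ≤ 265   (crude fibre)
  0.8x1 + 8.5x2 + 98x3 + 0.7x4 ≥ 86.5   (calcium)
  6.8x1 + 0.2x2 + 24.8x3 + 6.2x4 ≥ 17.1   (lysine)
  x1, x2, x3, x4 ≥ 0.
At the optimum only meat-and-bone meal is positive (DDGS, molasses, rice bran = 0). The calcium requirement is met with equality.
Solving gives x3 = 0.8827.
Hence cost = 0.36·0.8827 = £0.31777.

£0.318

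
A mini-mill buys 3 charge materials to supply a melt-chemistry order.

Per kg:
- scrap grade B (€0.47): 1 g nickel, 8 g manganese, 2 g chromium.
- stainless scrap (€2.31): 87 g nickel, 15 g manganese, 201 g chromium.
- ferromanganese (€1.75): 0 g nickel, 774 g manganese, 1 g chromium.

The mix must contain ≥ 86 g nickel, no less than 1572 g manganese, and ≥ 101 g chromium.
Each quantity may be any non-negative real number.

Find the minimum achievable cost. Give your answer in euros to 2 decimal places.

€5.80

Let x1 = kg of scrap grade B, x2 = kg of stainless scrap, x3 = kg of ferromanganese.
min 0.47x1 + 2.31x2 + 1.75x3 s.t.:
  1x1 + 87x2 ≥ 86   (nickel)
  8x1 + 15x2 + 774x3 ≥ 1572   (manganese)
  2x1 + 201x2 + 1x3 ≥ 101   (chromium)
  x1, x2, x3 ≥ 0.
The cheapest feasible vertex uses only stainless scrap, ferromanganese; scrap grade B is not used. Binding constraints: nickel and manganese.
So stainless scrap = 0.9885 kg, ferromanganese = 2.012 kg.
Total cost: 2.31·0.9885 + 1.75·2.012 = 5.8044.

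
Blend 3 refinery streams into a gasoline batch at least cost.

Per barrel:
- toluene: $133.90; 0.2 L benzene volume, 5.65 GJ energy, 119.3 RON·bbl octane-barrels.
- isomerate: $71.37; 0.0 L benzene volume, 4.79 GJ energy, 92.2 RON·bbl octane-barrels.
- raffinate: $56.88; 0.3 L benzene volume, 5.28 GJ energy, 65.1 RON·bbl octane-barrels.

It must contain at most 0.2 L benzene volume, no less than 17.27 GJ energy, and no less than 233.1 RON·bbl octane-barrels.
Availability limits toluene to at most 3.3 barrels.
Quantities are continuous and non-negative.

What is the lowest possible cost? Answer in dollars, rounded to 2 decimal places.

$242.79

Let x1 = barrels of toluene, x2 = barrels of isomerate, x3 = barrels of raffinate.
min 133.9x1 + 71.37x2 + 56.88x3 s.t.:
  0.2x1 + 0.3x3 ≤ 0.2   (benzene volume)
  5.65x1 + 4.79x2 + 5.28x3 ≥ 17.27   (energy)
  119.3x1 + 92.2x2 + 65.1x3 ≥ 233.1   (octane-barrels)
  x1 ≤ 3.3
  x1, x2, x3 ≥ 0.
The cheapest feasible vertex uses only isomerate, raffinate; toluene is not used. The benzene volume and energy requirements are met with equality.
That vertex is x2 = 2.8706, x3 = 0.66667.
Total cost: 71.37·2.8706 + 56.88·0.66667 = 242.7949.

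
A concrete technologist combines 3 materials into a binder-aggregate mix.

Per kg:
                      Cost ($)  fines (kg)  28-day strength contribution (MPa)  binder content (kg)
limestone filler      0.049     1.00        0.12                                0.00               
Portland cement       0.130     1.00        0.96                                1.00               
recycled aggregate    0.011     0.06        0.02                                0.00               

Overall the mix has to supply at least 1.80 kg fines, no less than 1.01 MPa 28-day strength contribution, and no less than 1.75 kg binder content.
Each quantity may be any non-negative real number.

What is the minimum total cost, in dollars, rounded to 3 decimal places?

$0.230

This is a linear program. Let x1 = kg of limestone filler, x2 = kg of Portland cement, x3 = kg of recycled aggregate.
Minimise 0.049x1 + 0.13x2 + 0.011x3 with:
  1x1 + 1x2 + 0.06x3 ≥ 1.8   (fines)
  0.12x1 + 0.96x2 + 0.02x3 ≥ 1.01   (28-day strength contribution)
  1x2 ≥ 1.75   (binder content)
  x1, x2, x3 ≥ 0.
The minimum-cost mix takes nothing from recycled aggregate — only limestone filler, Portland cement. Binding constraints: fines and binder content.
Optimal quantities: limestone filler = 0.05 kg, Portland cement = 1.75 kg.
Cost = 0.049·0.05 + 0.13·1.75 = 0.22995.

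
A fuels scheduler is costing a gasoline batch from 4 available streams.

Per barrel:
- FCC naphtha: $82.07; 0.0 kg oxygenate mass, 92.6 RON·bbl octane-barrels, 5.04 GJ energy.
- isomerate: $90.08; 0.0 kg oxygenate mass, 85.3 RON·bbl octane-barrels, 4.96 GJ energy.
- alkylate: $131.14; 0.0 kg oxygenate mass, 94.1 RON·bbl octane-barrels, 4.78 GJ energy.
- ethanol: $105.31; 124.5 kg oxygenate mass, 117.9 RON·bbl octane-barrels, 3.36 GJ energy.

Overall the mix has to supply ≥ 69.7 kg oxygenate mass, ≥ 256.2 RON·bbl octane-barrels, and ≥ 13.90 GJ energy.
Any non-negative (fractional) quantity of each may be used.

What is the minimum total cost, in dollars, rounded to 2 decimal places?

This is a linear program. Let x1 = barrels of FCC naphtha, x2 = barrels of isomerate, x3 = barrels of alkylate, x4 = barrels of ethanol.
Minimize 82.07x1 + 90.08x2 + 131.14x3 + 105.31x4 s.t.:
  124.5x4 ≥ 69.7   (oxygenate mass)
  92.6x1 + 85.3x2 + 94.1x3 + 117.9x4 ≥ 256.2   (octane-barrels)
  5.04x1 + 4.96x2 + 4.78x3 + 3.36x4 ≥ 13.9   (energy)
  x1, x2, x3, x4 ≥ 0.
The optimal basis is {FCC naphtha, ethanol}; isomerate, alkylate drop out. There the oxygenate mass and energy constraints are tight.
That vertex is x1 = 2.3847, x4 = 0.55984.
Total cost: 82.07·2.3847 + 105.31·0.55984 = 254.6691.

$254.67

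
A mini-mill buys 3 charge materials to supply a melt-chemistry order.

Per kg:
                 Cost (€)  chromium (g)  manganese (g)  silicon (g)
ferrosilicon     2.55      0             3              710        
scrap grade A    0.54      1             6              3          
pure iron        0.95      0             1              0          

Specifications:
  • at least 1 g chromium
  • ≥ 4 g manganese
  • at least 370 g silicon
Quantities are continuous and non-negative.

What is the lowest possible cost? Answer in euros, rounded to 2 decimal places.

Treat it as an LP. Let x1 = kg of ferrosilicon, x2 = kg of scrap grade A, x3 = kg of pure iron.
Minimise 2.55x1 + 0.54x2 + 0.95x3 s.t.:
  1x2 ≥ 1   (chromium)
  3x1 + 6x2 + 1x3 ≥ 4   (manganese)
  710x1 + 3x2 ≥ 370   (silicon)
  x1, x2, x3 ≥ 0.
At the optimum only ferrosilicon, scrap grade A are positive (pure iron = 0). There the chromium and silicon constraints are tight.
Optimal quantities: ferrosilicon = 0.5169 kg, scrap grade A = 1 kg.
Total cost: 2.55·0.5169 + 0.54·1 = 1.8581.

€1.86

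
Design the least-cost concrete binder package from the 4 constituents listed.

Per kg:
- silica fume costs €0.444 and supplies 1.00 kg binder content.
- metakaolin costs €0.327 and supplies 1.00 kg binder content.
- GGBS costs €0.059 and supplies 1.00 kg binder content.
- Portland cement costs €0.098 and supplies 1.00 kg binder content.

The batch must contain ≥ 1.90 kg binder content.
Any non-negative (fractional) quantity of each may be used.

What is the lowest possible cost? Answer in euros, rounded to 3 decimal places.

€0.112

Let x1 = kg of silica fume, x2 = kg of metakaolin, x3 = kg of GGBS, x4 = kg of Portland cement.
min 0.444x1 + 0.327x2 + 0.059x3 + 0.098x4 s.t.:
  1x1 + 1x2 + 1x3 + 1x4 ≥ 1.9   (binder content)
  x1, x2, x3, x4 ≥ 0.
The optimal basis is {GGBS}; silica fume, metakaolin, Portland cement drop out. There the binder content constraint is tight.
Solving gives x3 = 1.9.
Cost = 0.059·1.9 = 0.11210.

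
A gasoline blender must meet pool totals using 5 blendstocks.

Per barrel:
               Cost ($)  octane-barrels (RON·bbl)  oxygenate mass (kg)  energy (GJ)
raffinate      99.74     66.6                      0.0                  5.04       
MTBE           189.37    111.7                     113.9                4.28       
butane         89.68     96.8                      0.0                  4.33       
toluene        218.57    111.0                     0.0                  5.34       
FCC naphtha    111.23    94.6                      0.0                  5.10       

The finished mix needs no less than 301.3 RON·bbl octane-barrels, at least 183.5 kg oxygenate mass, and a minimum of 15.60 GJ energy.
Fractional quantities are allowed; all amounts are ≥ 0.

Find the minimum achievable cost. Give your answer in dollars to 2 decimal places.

$477.99

This is a linear program. Let x1 = barrels of raffinate, x2 = barrels of MTBE, x3 = barrels of butane, x4 = barrels of toluene, x5 = barrels of FCC naphtha.
Minimize 99.74x1 + 189.37x2 + 89.68x3 + 218.57x4 + 111.23x5 subject to:
  66.6x1 + 111.7x2 + 96.8x3 + 111x4 + 94.6x5 ≥ 301.3   (octane-barrels)
  113.9x2 ≥ 183.5   (oxygenate mass)
  5.04x1 + 4.28x2 + 4.33x3 + 5.34x4 + 5.1x5 ≥ 15.6   (energy)
  x1, x2, x3, x4, x5 ≥ 0.
At the optimum only raffinate, MTBE, butane are positive (toluene, FCC naphtha = 0). The octane-barrels, oxygenate mass, energy requirements are met with equality.
That vertex is x1 = 1.58997, x2 = 1.61106, x3 = 0.159632.
Total cost: 99.74·1.58997 + 189.37·1.61106 + 89.68·0.159632 = 477.9858.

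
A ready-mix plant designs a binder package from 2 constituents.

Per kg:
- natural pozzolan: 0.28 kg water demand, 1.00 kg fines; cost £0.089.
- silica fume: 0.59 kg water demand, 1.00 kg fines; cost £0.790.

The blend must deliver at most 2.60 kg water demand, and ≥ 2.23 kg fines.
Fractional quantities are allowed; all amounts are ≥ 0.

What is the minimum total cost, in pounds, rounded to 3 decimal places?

Let x1 = kg of natural pozzolan, x2 = kg of silica fume.
min 0.089x1 + 0.79x2 with:
  0.28x1 + 0.59x2 ≤ 2.6   (water demand)
  1x1 + 1x2 ≥ 2.23   (fines)
  x1, x2 ≥ 0.
The minimum-cost mix takes nothing from silica fume — only natural pozzolan. Binding constraint: fines.
That vertex is x1 = 2.23.
Total cost: 0.089·2.23 = 0.19847.

£0.198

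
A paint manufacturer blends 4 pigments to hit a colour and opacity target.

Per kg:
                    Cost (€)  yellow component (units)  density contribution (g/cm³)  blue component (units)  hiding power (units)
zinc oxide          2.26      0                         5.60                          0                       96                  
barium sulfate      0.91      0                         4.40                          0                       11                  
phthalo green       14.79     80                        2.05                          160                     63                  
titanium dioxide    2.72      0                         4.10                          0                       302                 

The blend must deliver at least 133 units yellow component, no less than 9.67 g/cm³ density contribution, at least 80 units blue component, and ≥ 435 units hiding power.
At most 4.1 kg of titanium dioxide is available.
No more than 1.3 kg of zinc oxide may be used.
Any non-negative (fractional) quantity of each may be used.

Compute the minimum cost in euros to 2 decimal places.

€27.90

Let x1 = kg of zinc oxide, x2 = kg of barium sulfate, x3 = kg of phthalo green, x4 = kg of titanium dioxide.
Minimise 2.26x1 + 0.91x2 + 14.79x3 + 2.72x4 subject to:
  80x3 ≥ 133   (yellow component)
  5.6x1 + 4.4x2 + 2.05x3 + 4.1x4 ≥ 9.67   (density contribution)
  160x3 ≥ 80   (blue component)
  96x1 + 11x2 + 63x3 + 302x4 ≥ 435   (hiding power)
  x4 ≤ 4.1
  x1 ≤ 1.3
  x1, x2, x3, x4 ≥ 0.
The minimum-cost mix takes nothing from zinc oxide — only barium sulfate, phthalo green, titanium dioxide. There the yellow component, density contribution, hiding power constraints are tight.
Solving gives x2 = 0.41833, x3 = 1.6625, x4 = 1.0783.
Total cost: 0.91·0.41833 + 14.79·1.6625 + 2.72·1.0783 = 27.9020.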